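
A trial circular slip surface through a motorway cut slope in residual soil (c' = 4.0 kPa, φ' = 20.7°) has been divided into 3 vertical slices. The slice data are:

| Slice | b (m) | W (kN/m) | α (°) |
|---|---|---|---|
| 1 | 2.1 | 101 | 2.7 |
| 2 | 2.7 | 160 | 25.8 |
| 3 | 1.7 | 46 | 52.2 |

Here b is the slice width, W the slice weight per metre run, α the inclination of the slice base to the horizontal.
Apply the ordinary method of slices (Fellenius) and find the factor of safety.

FS = 1.22

Ordinary method of slices: FS = Σ[c'·Δl_i + (W_i cosα_i)·tanφ'] / Σ W_i sinα_i, with Δl_i = b_i / cosα_i.
Slice 1: Δl = 2.1/cos2.7° = 2.102 m; N'_1 = 101·cos2.7° = 100.9; c'Δl = 8.41; W sinα = 4.8
Slice 2: Δl = 2.7/cos25.8° = 2.999 m; N'_2 = 160·cos25.8° = 144.1; c'Δl = 12.00; W sinα = 69.6
Slice 3: Δl = 1.7/cos52.2° = 2.774 m; N'_3 = 46·cos52.2° = 28.2; c'Δl = 11.09; W sinα = 36.3
Σc'Δl = 31.5 kN/m; ΣN' = 273.1 kN/m; ΣW sinα = 110.7 kN/m
Resisting = 31.5 + 273.1·tan20.7° = 31.5 + 103.2 = 134.7 kN/m
FS = 134.7 / 110.7 = 1.216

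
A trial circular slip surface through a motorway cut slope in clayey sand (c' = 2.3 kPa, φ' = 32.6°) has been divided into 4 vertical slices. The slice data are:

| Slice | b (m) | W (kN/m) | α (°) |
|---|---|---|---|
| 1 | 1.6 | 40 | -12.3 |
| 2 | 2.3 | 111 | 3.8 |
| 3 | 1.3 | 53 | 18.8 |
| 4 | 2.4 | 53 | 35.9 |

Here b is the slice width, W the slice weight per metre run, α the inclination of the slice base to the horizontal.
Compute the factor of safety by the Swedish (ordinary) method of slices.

Ordinary method of slices: FS = Σ[c'·Δl_i + (W_i cosα_i)·tanφ'] / Σ W_i sinα_i, with Δl_i = b_i / cosα_i.
Slice 1: Δl = 1.6/cos(-12.3°) = 1.638 m; N'_1 = 40·cos(-12.3°) = 39.1; c'Δl = 3.77; W sinα = -8.5
Slice 2: Δl = 2.3/cos3.8° = 2.305 m; N'_2 = 111·cos3.8° = 110.8; c'Δl = 5.30; W sinα = 7.4
Slice 3: Δl = 1.3/cos18.8° = 1.373 m; N'_3 = 53·cos18.8° = 50.2; c'Δl = 3.16; W sinα = 17.1
Slice 4: Δl = 2.4/cos35.9° = 2.963 m; N'_4 = 53·cos35.9° = 42.9; c'Δl = 6.81; W sinα = 31.1
Σc'Δl = 19.0 kN/m; ΣN' = 242.9 kN/m; ΣW sinα = 47.0 kN/m
Resisting = 19.0 + 242.9·tan32.6° = 19.0 + 155.4 = 174.4 kN/m
FS = 174.4 / 47.0 = 3.711

FS = 3.71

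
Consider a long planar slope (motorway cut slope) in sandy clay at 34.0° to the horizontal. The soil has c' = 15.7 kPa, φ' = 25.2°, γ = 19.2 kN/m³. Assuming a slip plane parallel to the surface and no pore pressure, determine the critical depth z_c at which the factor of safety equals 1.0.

z_c = 5.83 m

Setting FS = 1.00 in FS = [c' + γz cos²β tanφ'] / [γz sinβ cosβ] and solving for z:
z = c' / [γ cosβ (FS·sinβ − cosβ·tanφ')]
  = 15.7 / [19.2·cos34.0°·(1.00·sin34.0° − cos34.0°·tan25.2°)]
  = 15.7 / [19.2·0.8290·(1.00·0.5592 − 0.8290·0.4706)]
  = 15.7 / 2.6913 = 5.834 m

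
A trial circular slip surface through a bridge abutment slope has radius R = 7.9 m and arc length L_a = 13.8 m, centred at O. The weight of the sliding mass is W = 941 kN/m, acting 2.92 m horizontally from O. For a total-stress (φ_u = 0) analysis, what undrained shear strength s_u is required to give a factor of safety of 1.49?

s_u = 37.6 kPa

FS = s_u·L_a·R / (W·d), so s_u = FS·W·d / (L_a·R).
s_u = 1.49·941·2.92 / (13.80·7.9) = 4094.1 / 109.02 = 37.55 kPa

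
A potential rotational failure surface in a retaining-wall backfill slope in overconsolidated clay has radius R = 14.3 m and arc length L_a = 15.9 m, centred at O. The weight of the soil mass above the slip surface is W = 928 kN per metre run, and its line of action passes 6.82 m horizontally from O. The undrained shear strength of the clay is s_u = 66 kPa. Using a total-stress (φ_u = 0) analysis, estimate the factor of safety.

Taking moments about the centre O, the resisting moment is provided by the undrained shear strength acting along the arc:
M_R = s_u·L_a·R = 66·15.90·14.3 = 15006.4 kN·m/m
M_D = W·d = 928·6.82 = 6329.0 kN·m/m
FS = M_R / M_D = 15006.4 / 6329.0 = 2.371

FS = 2.37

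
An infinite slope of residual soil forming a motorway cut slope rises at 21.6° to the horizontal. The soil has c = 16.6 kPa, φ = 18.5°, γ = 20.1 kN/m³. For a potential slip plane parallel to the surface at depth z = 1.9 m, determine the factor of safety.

For an infinite slope with a slip plane parallel to the surface (no pore pressure): FS = [c + γz cos²β tanφ] / [γz sinβ cosβ].
γz = 20.1·1.9 = 38.19 kN/m²
Numerator = 16.6 + 38.19·cos²21.6°·tan18.5° = 16.6 + 38.19·0.8645·0.3346 = 27.647 kPa
Denominator = 38.19·sin21.6°·cos21.6° = 38.19·0.3681·0.9298 = 13.071 kPa
FS = 27.647 / 13.071 = 2.115

FS = 2.12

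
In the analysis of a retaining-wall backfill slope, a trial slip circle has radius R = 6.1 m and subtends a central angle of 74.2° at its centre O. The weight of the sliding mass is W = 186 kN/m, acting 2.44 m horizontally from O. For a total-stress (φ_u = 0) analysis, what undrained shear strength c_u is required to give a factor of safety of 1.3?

c_u = 12.2 kPa

FS = c_u·L_a·R / (W·d), so c_u = FS·W·d / (L_a·R).
Arc length L_a = R·θ = 6.1·(74.2°·π/180) = 6.1·1.2950 = 7.90 m
c_u = 1.3·186·2.44 / (7.90·6.1) = 590.0 / 48.19 = 12.24 kPa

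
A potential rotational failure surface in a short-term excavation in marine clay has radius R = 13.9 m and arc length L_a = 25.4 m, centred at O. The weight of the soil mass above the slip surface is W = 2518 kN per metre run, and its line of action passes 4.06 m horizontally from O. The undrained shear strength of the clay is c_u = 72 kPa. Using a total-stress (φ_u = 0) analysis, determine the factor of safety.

Taking moments about the centre O, the resisting moment is provided by the undrained shear strength acting along the arc:
M_R = c_u·L_a·R = 72·25.40·13.9 = 25420.3 kN·m/m
M_D = W·d = 2518·4.06 = 10223.1 kN·m/m
FS = M_R / M_D = 25420.3 / 10223.1 = 2.487

FS = 2.49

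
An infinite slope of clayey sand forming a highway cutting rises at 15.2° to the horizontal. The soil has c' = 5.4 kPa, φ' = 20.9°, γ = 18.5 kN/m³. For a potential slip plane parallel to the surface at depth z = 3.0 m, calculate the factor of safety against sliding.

FS = 1.79

For an infinite slope with a slip plane parallel to the surface (no pore pressure): FS = [c' + γz cos²β tanφ'] / [γz sinβ cosβ].
γz = 18.5·3.0 = 55.50 kN/m²
Numerator = 5.4 + 55.50·cos²15.2°·tan20.9° = 5.4 + 55.50·0.9313·0.3819 = 25.136 kPa
Denominator = 55.50·sin15.2°·cos15.2° = 55.50·0.2622·0.9650 = 14.042 kPa
FS = 25.136 / 14.042 = 1.790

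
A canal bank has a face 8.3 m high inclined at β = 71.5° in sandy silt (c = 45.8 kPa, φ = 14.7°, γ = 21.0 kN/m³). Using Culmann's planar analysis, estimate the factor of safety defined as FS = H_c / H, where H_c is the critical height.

FS = 2.13

H_c = (4c/γ) · sinβ cosφ / [1 − cos(β − φ)]
    = (4·45.8/21.0) · sin71.5°·cos14.7° / [1 − cos56.8°]
    = 8.724 · 0.9173 / 0.4524 = 17.69 m
FS = H_c / H = 17.69 / 8.3 = 2.131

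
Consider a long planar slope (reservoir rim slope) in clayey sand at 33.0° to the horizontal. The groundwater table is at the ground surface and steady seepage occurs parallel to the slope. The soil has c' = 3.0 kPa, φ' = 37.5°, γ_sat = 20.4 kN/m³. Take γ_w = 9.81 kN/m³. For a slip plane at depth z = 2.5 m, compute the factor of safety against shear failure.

With seepage parallel to the slope and the water table at the surface, the effective normal stress on the slip plane uses the buoyant unit weight γ' = γ_sat − γ_w while the driving shear stress uses γ_sat:
FS = [c' + γ' z cos²β tanφ'] / [γ_sat z sinβ cosβ]
γ' = 20.4 − 9.81 = 10.59 kN/m³
Numerator = 3.0 + 10.59·2.5·cos²33.0°·tan37.5° = 3.0 + 10.59·2.5·0.7034·0.7673 = 17.289 kPa
Denominator = 20.4·2.5·sin33.0°·cos33.0° = 20.4·2.5·0.5446·0.8387 = 23.295 kPa
FS = 17.289 / 23.295 = 0.742

FS = 0.74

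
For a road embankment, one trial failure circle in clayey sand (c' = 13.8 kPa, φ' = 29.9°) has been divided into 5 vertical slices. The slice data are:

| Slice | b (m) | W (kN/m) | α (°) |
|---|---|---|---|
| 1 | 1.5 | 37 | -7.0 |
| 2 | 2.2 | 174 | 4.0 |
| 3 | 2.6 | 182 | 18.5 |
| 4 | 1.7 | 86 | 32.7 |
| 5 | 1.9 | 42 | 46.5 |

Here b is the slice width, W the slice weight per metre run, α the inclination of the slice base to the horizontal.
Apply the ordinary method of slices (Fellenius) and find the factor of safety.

FS = 3.05

Ordinary method of slices: FS = Σ[c'·Δl_i + (W_i cosα_i)·tanφ'] / Σ W_i sinα_i, with Δl_i = b_i / cosα_i.
Slice 1: Δl = 1.5/cos(-7.0°) = 1.511 m; N'_1 = 37·cos(-7.0°) = 36.7; c'Δl = 20.86; W sinα = -4.5
Slice 2: Δl = 2.2/cos4.0° = 2.205 m; N'_2 = 174·cos4.0° = 173.6; c'Δl = 30.43; W sinα = 12.1
Slice 3: Δl = 2.6/cos18.5° = 2.742 m; N'_3 = 182·cos18.5° = 172.6; c'Δl = 37.84; W sinα = 57.7
Slice 4: Δl = 1.7/cos32.7° = 2.020 m; N'_4 = 86·cos32.7° = 72.4; c'Δl = 27.88; W sinα = 46.5
Slice 5: Δl = 1.9/cos46.5° = 2.760 m; N'_5 = 42·cos46.5° = 28.9; c'Δl = 38.09; W sinα = 30.5
Σc'Δl = 155.1 kN/m; ΣN' = 484.2 kN/m; ΣW sinα = 142.3 kN/m
Resisting = 155.1 + 484.2·tan29.9° = 155.1 + 278.4 = 433.5 kN/m
FS = 433.5 / 142.3 = 3.046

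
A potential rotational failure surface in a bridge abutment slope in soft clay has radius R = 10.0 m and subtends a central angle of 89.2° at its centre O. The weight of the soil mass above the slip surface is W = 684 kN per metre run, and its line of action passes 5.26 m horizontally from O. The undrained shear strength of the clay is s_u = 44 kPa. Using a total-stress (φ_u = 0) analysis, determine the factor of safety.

FS = 1.90

Taking moments about the centre O, the resisting moment is provided by the undrained shear strength acting along the arc:
Arc length L_a = R·θ = 10.0·(89.2°·π/180) = 10.0·1.5568 = 15.57 m
M_R = s_u·L_a·R = 44·15.57·10.0 = 6850.1 kN·m/m
M_D = W·d = 684·5.26 = 3597.8 kN·m/m
FS = M_R / M_D = 6850.1 / 3597.8 = 1.904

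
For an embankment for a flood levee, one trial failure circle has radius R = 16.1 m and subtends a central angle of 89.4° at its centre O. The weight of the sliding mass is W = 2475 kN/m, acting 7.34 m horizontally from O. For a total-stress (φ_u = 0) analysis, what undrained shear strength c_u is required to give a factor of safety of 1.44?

FS = c_u·L_a·R / (W·d), so c_u = FS·W·d / (L_a·R).
Arc length L_a = R·θ = 16.1·(89.4°·π/180) = 16.1·1.5603 = 25.12 m
c_u = 1.44·2475·7.34 / (25.12·16.1) = 26159.8 / 404.45 = 64.68 kPa

c_u = 64.7 kPa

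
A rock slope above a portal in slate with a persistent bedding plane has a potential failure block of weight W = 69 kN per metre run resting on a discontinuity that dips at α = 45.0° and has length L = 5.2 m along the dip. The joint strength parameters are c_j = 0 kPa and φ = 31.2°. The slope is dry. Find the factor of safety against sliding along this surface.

Resolving the block weight along and normal to the plane and applying the Mohr–Coulomb strength on the joint:
N' = W cosα = 69·cos45.0° = 48.8 kN/m
Driving force T = W sinα = 69·sin45.0° = 48.8 kN/m
Resisting force R = c_j·L + N'·tanφ = 0·5.2 + 48.8·tan31.2° = 0.0 + 29.5 = 29.5 kN/m
FS = R / T = 29.5 / 48.8 = 0.606

FS = 0.61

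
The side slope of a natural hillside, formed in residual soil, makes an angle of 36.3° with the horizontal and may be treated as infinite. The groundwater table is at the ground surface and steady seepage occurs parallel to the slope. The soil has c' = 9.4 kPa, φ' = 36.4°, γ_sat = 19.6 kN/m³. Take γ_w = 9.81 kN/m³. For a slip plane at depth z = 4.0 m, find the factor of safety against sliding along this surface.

With seepage parallel to the slope and the water table at the surface, the effective normal stress on the slip plane uses the buoyant unit weight γ' = γ_sat − γ_w while the driving shear stress uses γ_sat:
FS = [c' + γ' z cos²β tanφ'] / [γ_sat z sinβ cosβ]
γ' = 19.6 − 9.81 = 9.79 kN/m³
Numerator = 9.4 + 9.79·4.0·cos²36.3°·tan36.4° = 9.4 + 9.79·4.0·0.6495·0.7373 = 28.152 kPa
Denominator = 19.6·4.0·sin36.3°·cos36.3° = 19.6·4.0·0.5920·0.8059 = 37.406 kPa
FS = 28.152 / 37.406 = 0.753

FS = 0.75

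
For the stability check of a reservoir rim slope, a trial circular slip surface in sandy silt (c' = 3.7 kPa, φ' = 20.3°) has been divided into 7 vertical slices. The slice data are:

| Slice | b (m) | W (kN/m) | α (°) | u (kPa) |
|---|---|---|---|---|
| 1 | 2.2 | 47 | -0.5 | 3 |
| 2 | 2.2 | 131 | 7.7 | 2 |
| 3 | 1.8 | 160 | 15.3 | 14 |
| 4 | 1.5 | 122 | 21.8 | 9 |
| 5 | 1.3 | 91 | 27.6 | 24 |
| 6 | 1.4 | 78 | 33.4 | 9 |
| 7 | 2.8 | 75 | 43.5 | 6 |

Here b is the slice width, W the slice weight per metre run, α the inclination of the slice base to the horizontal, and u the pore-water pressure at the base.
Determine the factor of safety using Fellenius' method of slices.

FS = 1.02

Ordinary method of slices: FS = Σ[c'·Δl_i + (W_i cosα_i − u_i·Δl_i)·tanφ'] / Σ W_i sinα_i, with Δl_i = b_i / cosα_i.
Slice 1: Δl = 2.2/cos(-0.5°) = 2.200 m; N'_1 = 47·cos(-0.5°) − 3·2.200 = 40.4; c'Δl = 8.14; W sinα = -0.4
Slice 2: Δl = 2.2/cos7.7° = 2.220 m; N'_2 = 131·cos7.7° − 2·2.220 = 125.4; c'Δl = 8.21; W sinα = 17.6
Slice 3: Δl = 1.8/cos15.3° = 1.866 m; N'_3 = 160·cos15.3° − 14·1.866 = 128.2; c'Δl = 6.90; W sinα = 42.2
Slice 4: Δl = 1.5/cos21.8° = 1.616 m; N'_4 = 122·cos21.8° − 9·1.616 = 98.7; c'Δl = 5.98; W sinα = 45.3
Slice 5: Δl = 1.3/cos27.6° = 1.467 m; N'_5 = 91·cos27.6° − 24·1.467 = 45.4; c'Δl = 5.43; W sinα = 42.2
Slice 6: Δl = 1.4/cos33.4° = 1.677 m; N'_6 = 78·cos33.4° − 9·1.677 = 50.0; c'Δl = 6.20; W sinα = 42.9
Slice 7: Δl = 2.8/cos43.5° = 3.860 m; N'_7 = 75·cos43.5° − 6·3.860 = 31.2; c'Δl = 14.28; W sinα = 51.6
Σc'Δl = 55.2 kN/m; ΣN' = 519.4 kN/m; ΣW sinα = 241.4 kN/m
Resisting = 55.2 + 519.4·tan20.3° = 55.2 + 192.1 = 247.3 kN/m
FS = 247.3 / 241.4 = 1.024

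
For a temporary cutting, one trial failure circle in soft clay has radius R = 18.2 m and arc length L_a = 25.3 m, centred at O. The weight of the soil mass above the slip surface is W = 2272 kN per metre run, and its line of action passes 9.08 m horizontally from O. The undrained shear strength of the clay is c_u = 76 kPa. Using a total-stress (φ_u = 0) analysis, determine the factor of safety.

FS = 1.70

Taking moments about the centre O, the resisting moment is provided by the undrained shear strength acting along the arc:
M_R = c_u·L_a·R = 76·25.30·18.2 = 34995.0 kN·m/m
M_D = W·d = 2272·9.08 = 20629.8 kN·m/m
FS = M_R / M_D = 34995.0 / 20629.8 = 1.696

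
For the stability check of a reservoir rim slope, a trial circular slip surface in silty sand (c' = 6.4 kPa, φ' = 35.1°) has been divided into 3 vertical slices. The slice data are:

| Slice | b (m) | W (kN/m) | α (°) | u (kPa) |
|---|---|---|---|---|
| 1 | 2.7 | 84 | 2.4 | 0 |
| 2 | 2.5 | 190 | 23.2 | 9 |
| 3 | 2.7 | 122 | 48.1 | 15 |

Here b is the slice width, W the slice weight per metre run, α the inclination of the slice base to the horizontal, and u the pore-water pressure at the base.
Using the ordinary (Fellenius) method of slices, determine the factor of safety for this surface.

Ordinary method of slices: FS = Σ[c'·Δl_i + (W_i cosα_i − u_i·Δl_i)·tanφ'] / Σ W_i sinα_i, with Δl_i = b_i / cosα_i.
Slice 1: Δl = 2.7/cos2.4° = 2.702 m; N'_1 = 84·cos2.4° − 0·2.702 = 83.9; c'Δl = 17.30; W sinα = 3.5
Slice 2: Δl = 2.5/cos23.2° = 2.720 m; N'_2 = 190·cos23.2° − 9·2.720 = 150.2; c'Δl = 17.41; W sinα = 74.8
Slice 3: Δl = 2.7/cos48.1° = 4.043 m; N'_3 = 122·cos48.1° − 15·4.043 = 20.8; c'Δl = 25.87; W sinα = 90.8
Σc'Δl = 60.6 kN/m; ΣN' = 254.9 kN/m; ΣW sinα = 169.2 kN/m
Resisting = 60.6 + 254.9·tan35.1° = 60.6 + 179.2 = 239.7 kN/m
FS = 239.7 / 169.2 = 1.417

FS = 1.42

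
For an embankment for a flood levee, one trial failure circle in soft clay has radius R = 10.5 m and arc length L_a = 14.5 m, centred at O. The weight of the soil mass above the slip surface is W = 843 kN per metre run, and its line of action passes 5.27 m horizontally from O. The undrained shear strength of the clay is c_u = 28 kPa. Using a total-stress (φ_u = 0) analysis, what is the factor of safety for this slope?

Taking moments about the centre O, the resisting moment is provided by the undrained shear strength acting along the arc:
M_R = c_u·L_a·R = 28·14.50·10.5 = 4263.0 kN·m/m
M_D = W·d = 843·5.27 = 4442.6 kN·m/m
FS = M_R / M_D = 4263.0 / 4442.6 = 0.960

FS = 0.96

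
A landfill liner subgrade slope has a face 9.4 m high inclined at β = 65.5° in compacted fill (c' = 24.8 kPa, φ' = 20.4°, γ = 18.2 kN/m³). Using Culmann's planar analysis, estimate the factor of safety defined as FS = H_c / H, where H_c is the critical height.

FS = 1.68

H_c = (4c'/γ) · sinβ cosφ' / [1 − cos(β − φ')]
    = (4·24.8/18.2) · sin65.5°·cos20.4° / [1 − cos45.1°]
    = 5.451 · 0.8529 / 0.2941 = 15.81 m
FS = H_c / H = 15.81 / 9.4 = 1.681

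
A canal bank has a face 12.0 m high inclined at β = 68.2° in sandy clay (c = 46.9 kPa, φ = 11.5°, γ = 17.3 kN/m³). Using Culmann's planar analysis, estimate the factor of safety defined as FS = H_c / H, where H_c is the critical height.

H_c = (4c/γ) · sinβ cosφ / [1 − cos(β − φ)]
    = (4·46.9/17.3) · sin68.2°·cos11.5° / [1 − cos56.7°]
    = 10.844 · 0.9098 / 0.4510 = 21.88 m
FS = H_c / H = 21.88 / 12.0 = 1.823

FS = 1.82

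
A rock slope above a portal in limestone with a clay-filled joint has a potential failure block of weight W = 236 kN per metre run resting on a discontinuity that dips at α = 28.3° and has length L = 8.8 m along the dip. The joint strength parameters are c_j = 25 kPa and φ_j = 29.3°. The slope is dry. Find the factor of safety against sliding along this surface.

FS = 3.01

Resolving the block weight along and normal to the plane and applying the Mohr–Coulomb strength on the joint:
N' = W cosα = 236·cos28.3° = 207.8 kN/m
Driving force T = W sinα = 236·sin28.3° = 111.9 kN/m
Resisting force R = c_j·L + N'·tanφ_j = 25·8.8 + 207.8·tan29.3° = 220.0 + 116.6 = 336.6 kN/m
FS = R / T = 336.6 / 111.9 = 3.009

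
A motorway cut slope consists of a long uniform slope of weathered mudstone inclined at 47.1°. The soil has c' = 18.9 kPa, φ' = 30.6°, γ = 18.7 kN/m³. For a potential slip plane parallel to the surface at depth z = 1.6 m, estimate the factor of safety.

FS = 1.82

For an infinite slope with a slip plane parallel to the surface (no pore pressure): FS = [c' + γz cos²β tanφ'] / [γz sinβ cosβ].
γz = 18.7·1.6 = 29.92 kN/m²
Numerator = 18.9 + 29.92·cos²47.1°·tan30.6° = 18.9 + 29.92·0.4634·0.5914 = 27.099 kPa
Denominator = 29.92·sin47.1°·cos47.1° = 29.92·0.7325·0.6807 = 14.920 kPa
FS = 27.099 / 14.920 = 1.816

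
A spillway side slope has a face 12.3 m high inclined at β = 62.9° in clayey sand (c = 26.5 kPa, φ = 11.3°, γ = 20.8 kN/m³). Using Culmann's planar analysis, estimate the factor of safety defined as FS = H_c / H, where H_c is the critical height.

FS = 0.95

H_c = (4c/γ) · sinβ cosφ / [1 − cos(β − φ)]
    = (4·26.5/20.8) · sin62.9°·cos11.3° / [1 − cos51.6°]
    = 5.096 · 0.8730 / 0.3789 = 11.74 m
FS = H_c / H = 11.74 / 12.3 = 0.955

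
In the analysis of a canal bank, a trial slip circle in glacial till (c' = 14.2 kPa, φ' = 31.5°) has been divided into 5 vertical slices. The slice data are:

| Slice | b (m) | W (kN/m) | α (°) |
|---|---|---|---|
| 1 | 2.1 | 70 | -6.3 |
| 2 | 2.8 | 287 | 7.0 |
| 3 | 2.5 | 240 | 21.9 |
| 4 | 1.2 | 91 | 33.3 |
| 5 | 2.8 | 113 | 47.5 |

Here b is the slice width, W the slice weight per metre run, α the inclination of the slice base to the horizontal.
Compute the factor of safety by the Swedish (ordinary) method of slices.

FS = 2.54

Ordinary method of slices: FS = Σ[c'·Δl_i + (W_i cosα_i)·tanφ'] / Σ W_i sinα_i, with Δl_i = b_i / cosα_i.
Slice 1: Δl = 2.1/cos(-6.3°) = 2.113 m; N'_1 = 70·cos(-6.3°) = 69.6; c'Δl = 30.00; W sinα = -7.7
Slice 2: Δl = 2.8/cos7.0° = 2.821 m; N'_2 = 287·cos7.0° = 284.9; c'Δl = 40.06; W sinα = 35.0
Slice 3: Δl = 2.5/cos21.9° = 2.694 m; N'_3 = 240·cos21.9° = 222.7; c'Δl = 38.26; W sinα = 89.5
Slice 4: Δl = 1.2/cos33.3° = 1.436 m; N'_4 = 91·cos33.3° = 76.1; c'Δl = 20.39; W sinα = 50.0
Slice 5: Δl = 2.8/cos47.5° = 4.145 m; N'_5 = 113·cos47.5° = 76.3; c'Δl = 58.85; W sinα = 83.3
Σc'Δl = 187.6 kN/m; ΣN' = 729.5 kN/m; ΣW sinα = 250.1 kN/m
Resisting = 187.6 + 729.5·tan31.5° = 187.6 + 447.0 = 634.6 kN/m
FS = 634.6 / 250.1 = 2.538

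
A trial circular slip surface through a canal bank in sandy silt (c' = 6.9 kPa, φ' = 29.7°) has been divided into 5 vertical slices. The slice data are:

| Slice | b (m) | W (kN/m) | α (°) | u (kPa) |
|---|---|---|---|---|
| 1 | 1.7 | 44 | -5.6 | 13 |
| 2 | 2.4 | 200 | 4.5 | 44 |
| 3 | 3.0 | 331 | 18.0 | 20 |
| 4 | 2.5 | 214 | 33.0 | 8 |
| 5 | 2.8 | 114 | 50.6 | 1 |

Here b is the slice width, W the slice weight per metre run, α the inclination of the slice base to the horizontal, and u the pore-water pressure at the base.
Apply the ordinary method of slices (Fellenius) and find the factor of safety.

FS = 1.38

Ordinary method of slices: FS = Σ[c'·Δl_i + (W_i cosα_i − u_i·Δl_i)·tanφ'] / Σ W_i sinα_i, with Δl_i = b_i / cosα_i.
Slice 1: Δl = 1.7/cos(-5.6°) = 1.708 m; N'_1 = 44·cos(-5.6°) − 13·1.708 = 21.6; c'Δl = 11.79; W sinα = -4.3
Slice 2: Δl = 2.4/cos4.5° = 2.407 m; N'_2 = 200·cos4.5° − 44·2.407 = 93.5; c'Δl = 16.61; W sinα = 15.7
Slice 3: Δl = 3.0/cos18.0° = 3.154 m; N'_3 = 331·cos18.0° − 20·3.154 = 251.7; c'Δl = 21.77; W sinα = 102.3
Slice 4: Δl = 2.5/cos33.0° = 2.981 m; N'_4 = 214·cos33.0° − 8·2.981 = 155.6; c'Δl = 20.57; W sinα = 116.6
Slice 5: Δl = 2.8/cos50.6° = 4.411 m; N'_5 = 114·cos50.6° − 1·4.411 = 67.9; c'Δl = 30.44; W sinα = 88.1
Σc'Δl = 101.2 kN/m; ΣN' = 590.3 kN/m; ΣW sinα = 318.3 kN/m
Resisting = 101.2 + 590.3·tan29.7° = 101.2 + 336.7 = 437.9 kN/m
FS = 437.9 / 318.3 = 1.376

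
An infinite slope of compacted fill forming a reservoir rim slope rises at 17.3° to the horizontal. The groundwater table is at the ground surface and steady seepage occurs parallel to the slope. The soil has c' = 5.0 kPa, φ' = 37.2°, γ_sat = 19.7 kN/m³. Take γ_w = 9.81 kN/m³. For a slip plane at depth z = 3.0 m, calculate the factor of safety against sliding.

FS = 1.52

With seepage parallel to the slope and the water table at the surface, the effective normal stress on the slip plane uses the buoyant unit weight γ' = γ_sat − γ_w while the driving shear stress uses γ_sat:
FS = [c' + γ' z cos²β tanφ'] / [γ_sat z sinβ cosβ]
γ' = 19.7 − 9.81 = 9.89 kN/m³
Numerator = 5.0 + 9.89·3.0·cos²17.3°·tan37.2° = 5.0 + 9.89·3.0·0.9116·0.7590 = 25.529 kPa
Denominator = 19.7·3.0·sin17.3°·cos17.3° = 19.7·3.0·0.2974·0.9548 = 16.780 kPa
FS = 25.529 / 16.780 = 1.521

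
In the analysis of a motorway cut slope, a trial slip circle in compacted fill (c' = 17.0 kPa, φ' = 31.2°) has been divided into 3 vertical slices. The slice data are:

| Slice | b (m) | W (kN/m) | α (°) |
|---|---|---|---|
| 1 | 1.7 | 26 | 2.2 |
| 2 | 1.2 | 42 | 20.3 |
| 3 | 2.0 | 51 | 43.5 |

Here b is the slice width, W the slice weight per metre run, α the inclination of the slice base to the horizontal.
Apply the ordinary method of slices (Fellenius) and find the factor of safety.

FS = 3.15

Ordinary method of slices: FS = Σ[c'·Δl_i + (W_i cosα_i)·tanφ'] / Σ W_i sinα_i, with Δl_i = b_i / cosα_i.
Slice 1: Δl = 1.7/cos2.2° = 1.701 m; N'_1 = 26·cos2.2° = 26.0; c'Δl = 28.92; W sinα = 1.0
Slice 2: Δl = 1.2/cos20.3° = 1.279 m; N'_2 = 42·cos20.3° = 39.4; c'Δl = 21.75; W sinα = 14.6
Slice 3: Δl = 2.0/cos43.5° = 2.757 m; N'_3 = 51·cos43.5° = 37.0; c'Δl = 46.87; W sinα = 35.1
Σc'Δl = 97.5 kN/m; ΣN' = 102.4 kN/m; ΣW sinα = 50.7 kN/m
Resisting = 97.5 + 102.4·tan31.2° = 97.5 + 62.0 = 159.5 kN/m
FS = 159.5 / 50.7 = 3.148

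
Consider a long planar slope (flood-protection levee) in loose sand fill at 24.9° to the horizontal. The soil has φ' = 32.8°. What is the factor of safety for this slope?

For a dry cohesionless infinite slope the factor of safety is FS = tanφ' / tanβ.
FS = tan32.8° / tan24.9° = 0.6445 / 0.4642 = 1.388

FS = 1.39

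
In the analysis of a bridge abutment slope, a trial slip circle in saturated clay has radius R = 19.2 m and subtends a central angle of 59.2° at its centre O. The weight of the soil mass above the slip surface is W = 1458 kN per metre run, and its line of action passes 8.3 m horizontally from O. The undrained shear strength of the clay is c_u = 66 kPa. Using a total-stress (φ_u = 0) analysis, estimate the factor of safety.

Taking moments about the centre O, the resisting moment is provided by the undrained shear strength acting along the arc:
Arc length L_a = R·θ = 19.2·(59.2°·π/180) = 19.2·1.0332 = 19.84 m
M_R = c_u·L_a·R = 66·19.84·19.2 = 25138.9 kN·m/m
M_D = W·d = 1458·8.3 = 12101.4 kN·m/m
FS = M_R / M_D = 25138.9 / 12101.4 = 2.077

FS = 2.08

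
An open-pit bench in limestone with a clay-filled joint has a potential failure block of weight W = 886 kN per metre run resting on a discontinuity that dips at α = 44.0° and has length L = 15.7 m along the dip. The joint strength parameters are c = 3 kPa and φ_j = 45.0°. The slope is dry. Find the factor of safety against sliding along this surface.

FS = 1.11

Resolving the block weight along and normal to the plane and applying the Mohr–Coulomb strength on the joint:
N' = W cosα = 886·cos44.0° = 637.3 kN/m
Driving force T = W sinα = 886·sin44.0° = 615.5 kN/m
Resisting force R = c·L + N'·tanφ_j = 3·15.7 + 637.3·tan45.0° = 47.1 + 637.3 = 684.4 kN/m
FS = R / T = 684.4 / 615.5 = 1.112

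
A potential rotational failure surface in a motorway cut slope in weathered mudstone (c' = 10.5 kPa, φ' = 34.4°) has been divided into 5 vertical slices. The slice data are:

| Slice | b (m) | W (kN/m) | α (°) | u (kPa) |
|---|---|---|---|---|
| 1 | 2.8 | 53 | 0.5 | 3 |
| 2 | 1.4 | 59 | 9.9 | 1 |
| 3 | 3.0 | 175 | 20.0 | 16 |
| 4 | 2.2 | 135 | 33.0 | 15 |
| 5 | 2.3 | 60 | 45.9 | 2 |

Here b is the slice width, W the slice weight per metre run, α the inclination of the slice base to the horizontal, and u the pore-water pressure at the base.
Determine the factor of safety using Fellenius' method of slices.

FS = 1.93

Ordinary method of slices: FS = Σ[c'·Δl_i + (W_i cosα_i − u_i·Δl_i)·tanφ'] / Σ W_i sinα_i, with Δl_i = b_i / cosα_i.
Slice 1: Δl = 2.8/cos0.5° = 2.800 m; N'_1 = 53·cos0.5° − 3·2.800 = 44.6; c'Δl = 29.40; W sinα = 0.5
Slice 2: Δl = 1.4/cos9.9° = 1.421 m; N'_2 = 59·cos9.9° − 1·1.421 = 56.7; c'Δl = 14.92; W sinα = 10.1
Slice 3: Δl = 3.0/cos20.0° = 3.193 m; N'_3 = 175·cos20.0° − 16·3.193 = 113.4; c'Δl = 33.52; W sinα = 59.9
Slice 4: Δl = 2.2/cos33.0° = 2.623 m; N'_4 = 135·cos33.0° − 15·2.623 = 73.9; c'Δl = 27.54; W sinα = 73.5
Slice 5: Δl = 2.3/cos45.9° = 3.305 m; N'_5 = 60·cos45.9° − 2·3.305 = 35.1; c'Δl = 34.70; W sinα = 43.1
Σc'Δl = 140.1 kN/m; ΣN' = 323.7 kN/m; ΣW sinα = 187.1 kN/m
Resisting = 140.1 + 323.7·tan34.4° = 140.1 + 221.6 = 361.7 kN/m
FS = 361.7 / 187.1 = 1.934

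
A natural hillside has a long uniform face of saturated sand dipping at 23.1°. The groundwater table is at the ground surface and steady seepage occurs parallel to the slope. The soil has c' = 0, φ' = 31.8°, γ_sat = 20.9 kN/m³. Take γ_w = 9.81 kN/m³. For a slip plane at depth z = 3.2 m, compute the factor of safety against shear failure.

FS = 0.77

With seepage parallel to the slope and the water table at the surface, the effective normal stress on the slip plane uses the buoyant unit weight γ' = γ_sat − γ_w while the driving shear stress uses γ_sat:
FS = [c' + γ' z cos²β tanφ'] / [γ_sat z sinβ cosβ]
(For c' = 0 this reduces to FS = (γ'/γ_sat)·tanφ'/tanβ.)
γ' = 20.9 − 9.81 = 11.09 kN/m³
Numerator = 0.0 + 11.09·3.2·cos²23.1°·tan31.8° = 0.0 + 11.09·3.2·0.8461·0.6200 = 18.617 kPa
Denominator = 20.9·3.2·sin23.1°·cos23.1° = 20.9·3.2·0.3923·0.9198 = 24.136 kPa
FS = 18.617 / 24.136 = 0.771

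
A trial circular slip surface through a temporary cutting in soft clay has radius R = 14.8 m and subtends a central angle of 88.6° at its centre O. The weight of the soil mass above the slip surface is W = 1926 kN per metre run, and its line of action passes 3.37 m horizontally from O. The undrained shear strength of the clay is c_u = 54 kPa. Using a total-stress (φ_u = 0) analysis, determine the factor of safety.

FS = 2.82

Taking moments about the centre O, the resisting moment is provided by the undrained shear strength acting along the arc:
Arc length L_a = R·θ = 14.8·(88.6°·π/180) = 14.8·1.5464 = 22.89 m
M_R = c_u·L_a·R = 54·22.89·14.8 = 18290.6 kN·m/m
M_D = W·d = 1926·3.37 = 6490.6 kN·m/m
FS = M_R / M_D = 18290.6 / 6490.6 = 2.818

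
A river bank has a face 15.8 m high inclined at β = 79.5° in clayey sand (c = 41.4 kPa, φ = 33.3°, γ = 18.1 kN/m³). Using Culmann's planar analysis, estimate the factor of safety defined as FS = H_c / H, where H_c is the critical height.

H_c = (4c/γ) · sinβ cosφ / [1 − cos(β − φ)]
    = (4·41.4/18.1) · sin79.5°·cos33.3° / [1 − cos46.2°]
    = 9.149 · 0.8218 / 0.3079 = 24.42 m
FS = H_c / H = 24.42 / 15.8 = 1.546

FS = 1.55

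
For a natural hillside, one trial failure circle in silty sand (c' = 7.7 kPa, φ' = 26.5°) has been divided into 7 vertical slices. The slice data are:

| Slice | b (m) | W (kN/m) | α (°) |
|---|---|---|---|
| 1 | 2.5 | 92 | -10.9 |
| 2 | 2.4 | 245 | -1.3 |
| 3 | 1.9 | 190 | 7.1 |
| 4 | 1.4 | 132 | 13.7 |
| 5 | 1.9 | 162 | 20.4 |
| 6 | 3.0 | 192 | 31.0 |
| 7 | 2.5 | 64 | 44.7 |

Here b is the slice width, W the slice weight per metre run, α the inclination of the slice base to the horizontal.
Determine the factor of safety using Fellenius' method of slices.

Ordinary method of slices: FS = Σ[c'·Δl_i + (W_i cosα_i)·tanφ'] / Σ W_i sinα_i, with Δl_i = b_i / cosα_i.
Slice 1: Δl = 2.5/cos(-10.9°) = 2.546 m; N'_1 = 92·cos(-10.9°) = 90.3; c'Δl = 19.60; W sinα = -17.4
Slice 2: Δl = 2.4/cos(-1.3°) = 2.401 m; N'_2 = 245·cos(-1.3°) = 244.9; c'Δl = 18.48; W sinα = -5.6
Slice 3: Δl = 1.9/cos7.1° = 1.915 m; N'_3 = 190·cos7.1° = 188.5; c'Δl = 14.74; W sinα = 23.5
Slice 4: Δl = 1.4/cos13.7° = 1.441 m; N'_4 = 132·cos13.7° = 128.2; c'Δl = 11.10; W sinα = 31.3
Slice 5: Δl = 1.9/cos20.4° = 2.027 m; N'_5 = 162·cos20.4° = 151.8; c'Δl = 15.61; W sinα = 56.5
Slice 6: Δl = 3.0/cos31.0° = 3.500 m; N'_6 = 192·cos31.0° = 164.6; c'Δl = 26.95; W sinα = 98.9
Slice 7: Δl = 2.5/cos44.7° = 3.517 m; N'_7 = 64·cos44.7° = 45.5; c'Δl = 27.08; W sinα = 45.0
Σc'Δl = 133.6 kN/m; ΣN' = 1014.0 kN/m; ΣW sinα = 232.2 kN/m
Resisting = 133.6 + 1014.0·tan26.5° = 133.6 + 505.5 = 639.1 kN/m
FS = 639.1 / 232.2 = 2.753

FS = 2.75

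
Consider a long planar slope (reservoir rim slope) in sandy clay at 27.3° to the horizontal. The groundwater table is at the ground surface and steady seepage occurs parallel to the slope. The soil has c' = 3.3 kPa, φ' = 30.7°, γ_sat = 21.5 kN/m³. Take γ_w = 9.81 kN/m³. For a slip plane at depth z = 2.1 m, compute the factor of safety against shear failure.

FS = 0.80

With seepage parallel to the slope and the water table at the surface, the effective normal stress on the slip plane uses the buoyant unit weight γ' = γ_sat − γ_w while the driving shear stress uses γ_sat:
FS = [c' + γ' z cos²β tanφ'] / [γ_sat z sinβ cosβ]
γ' = 21.5 − 9.81 = 11.69 kN/m³
Numerator = 3.3 + 11.69·2.1·cos²27.3°·tan30.7° = 3.3 + 11.69·2.1·0.7896·0.5938 = 14.810 kPa
Denominator = 21.5·2.1·sin27.3°·cos27.3° = 21.5·2.1·0.4586·0.8886 = 18.402 kPa
FS = 14.810 / 18.402 = 0.805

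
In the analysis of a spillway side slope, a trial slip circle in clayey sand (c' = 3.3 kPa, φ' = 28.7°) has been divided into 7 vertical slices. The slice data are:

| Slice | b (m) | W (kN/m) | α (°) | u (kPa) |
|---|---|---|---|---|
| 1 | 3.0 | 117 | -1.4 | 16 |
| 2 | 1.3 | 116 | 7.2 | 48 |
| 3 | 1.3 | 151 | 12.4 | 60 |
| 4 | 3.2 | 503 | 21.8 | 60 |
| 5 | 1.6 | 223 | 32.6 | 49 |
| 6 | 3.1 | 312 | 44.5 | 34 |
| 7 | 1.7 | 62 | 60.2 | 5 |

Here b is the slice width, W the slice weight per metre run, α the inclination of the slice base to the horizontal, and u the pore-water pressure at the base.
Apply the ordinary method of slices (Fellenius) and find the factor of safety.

Ordinary method of slices: FS = Σ[c'·Δl_i + (W_i cosα_i − u_i·Δl_i)·tanφ'] / Σ W_i sinα_i, with Δl_i = b_i / cosα_i.
Slice 1: Δl = 3.0/cos(-1.4°) = 3.001 m; N'_1 = 117·cos(-1.4°) − 16·3.001 = 69.0; c'Δl = 9.90; W sinα = -2.9
Slice 2: Δl = 1.3/cos7.2° = 1.310 m; N'_2 = 116·cos7.2° − 48·1.310 = 52.2; c'Δl = 4.32; W sinα = 14.5
Slice 3: Δl = 1.3/cos12.4° = 1.331 m; N'_3 = 151·cos12.4° − 60·1.331 = 67.6; c'Δl = 4.39; W sinα = 32.4
Slice 4: Δl = 3.2/cos21.8° = 3.446 m; N'_4 = 503·cos21.8° − 60·3.446 = 260.2; c'Δl = 11.37; W sinα = 186.8
Slice 5: Δl = 1.6/cos32.6° = 1.899 m; N'_5 = 223·cos32.6° − 49·1.899 = 94.8; c'Δl = 6.27; W sinα = 120.1
Slice 6: Δl = 3.1/cos44.5° = 4.346 m; N'_6 = 312·cos44.5° − 34·4.346 = 74.8; c'Δl = 14.34; W sinα = 218.7
Slice 7: Δl = 1.7/cos60.2° = 3.421 m; N'_7 = 62·cos60.2° − 5·3.421 = 13.7; c'Δl = 11.29; W sinα = 53.8
Σc'Δl = 61.9 kN/m; ΣN' = 632.3 kN/m; ΣW sinα = 623.5 kN/m
Resisting = 61.9 + 632.3·tan28.7° = 61.9 + 346.2 = 408.0 kN/m
FS = 408.0 / 623.5 = 0.654

FS = 0.65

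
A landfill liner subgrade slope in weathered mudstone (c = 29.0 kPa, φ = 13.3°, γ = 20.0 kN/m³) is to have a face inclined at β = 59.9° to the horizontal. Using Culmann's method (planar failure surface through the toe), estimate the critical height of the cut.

Culmann's analysis gives the critical failure plane at α_cr = (β + φ)/2 = (59.9 + 13.3)/2 = 36.6°, and the critical height
H_c = (4c/γ) · sinβ cosφ / [1 − cos(β − φ)]
    = (4·29.0/20.0) · sin59.9°·cos13.3° / [1 − cos(46.6°)]
    = 5.800 · 0.8652·0.9732 / [1 − 0.6871]
    = 5.800 · 0.8419 / 0.3129
    = 15.61 m

H_c = 15.61 m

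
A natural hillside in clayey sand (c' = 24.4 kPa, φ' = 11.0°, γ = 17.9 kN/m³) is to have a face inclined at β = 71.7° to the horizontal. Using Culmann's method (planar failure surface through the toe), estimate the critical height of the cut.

H_c = 9.95 m

Culmann's analysis gives the critical failure plane at α_cr = (β + φ')/2 = (71.7 + 11.0)/2 = 41.4°, and the critical height
H_c = (4c'/γ) · sinβ cosφ' / [1 − cos(β − φ')]
    = (4·24.4/17.9) · sin71.7°·cos11.0° / [1 − cos(60.7°)]
    = 5.453 · 0.9494·0.9816 / [1 − 0.4894]
    = 5.453 · 0.9320 / 0.5106
    = 9.95 m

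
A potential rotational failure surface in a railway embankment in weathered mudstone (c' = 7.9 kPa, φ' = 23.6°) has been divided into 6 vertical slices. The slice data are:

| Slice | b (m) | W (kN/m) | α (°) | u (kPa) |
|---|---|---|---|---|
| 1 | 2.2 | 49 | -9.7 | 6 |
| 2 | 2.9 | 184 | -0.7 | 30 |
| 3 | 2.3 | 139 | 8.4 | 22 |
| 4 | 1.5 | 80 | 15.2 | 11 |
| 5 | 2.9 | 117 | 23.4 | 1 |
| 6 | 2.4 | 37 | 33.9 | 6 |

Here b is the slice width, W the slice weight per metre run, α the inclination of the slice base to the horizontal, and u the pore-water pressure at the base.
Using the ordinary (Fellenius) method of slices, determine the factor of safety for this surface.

Ordinary method of slices: FS = Σ[c'·Δl_i + (W_i cosα_i − u_i·Δl_i)·tanφ'] / Σ W_i sinα_i, with Δl_i = b_i / cosα_i.
Slice 1: Δl = 2.2/cos(-9.7°) = 2.232 m; N'_1 = 49·cos(-9.7°) − 6·2.232 = 34.9; c'Δl = 17.63; W sinα = -8.3
Slice 2: Δl = 2.9/cos(-0.7°) = 2.900 m; N'_2 = 184·cos(-0.7°) − 30·2.900 = 97.0; c'Δl = 22.91; W sinα = -2.2
Slice 3: Δl = 2.3/cos8.4° = 2.325 m; N'_3 = 139·cos8.4° − 22·2.325 = 86.4; c'Δl = 18.37; W sinα = 20.3
Slice 4: Δl = 1.5/cos15.2° = 1.554 m; N'_4 = 80·cos15.2° − 11·1.554 = 60.1; c'Δl = 12.28; W sinα = 21.0
Slice 5: Δl = 2.9/cos23.4° = 3.160 m; N'_5 = 117·cos23.4° − 1·3.160 = 104.2; c'Δl = 24.96; W sinα = 46.5
Slice 6: Δl = 2.4/cos33.9° = 2.892 m; N'_6 = 37·cos33.9° − 6·2.892 = 13.4; c'Δl = 22.84; W sinα = 20.6
Σc'Δl = 119.0 kN/m; ΣN' = 395.9 kN/m; ΣW sinα = 97.9 kN/m
Resisting = 119.0 + 395.9·tan23.6° = 119.0 + 173.0 = 292.0 kN/m
FS = 292.0 / 97.9 = 2.983

FS = 2.98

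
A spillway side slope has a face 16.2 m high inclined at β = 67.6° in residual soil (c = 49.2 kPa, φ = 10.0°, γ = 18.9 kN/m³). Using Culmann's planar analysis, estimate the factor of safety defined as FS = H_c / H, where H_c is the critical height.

H_c = (4c/γ) · sinβ cosφ / [1 − cos(β − φ)]
    = (4·49.2/18.9) · sin67.6°·cos10.0° / [1 − cos57.6°]
    = 10.413 · 0.9105 / 0.4642 = 20.43 m
FS = H_c / H = 20.43 / 16.2 = 1.261

FS = 1.26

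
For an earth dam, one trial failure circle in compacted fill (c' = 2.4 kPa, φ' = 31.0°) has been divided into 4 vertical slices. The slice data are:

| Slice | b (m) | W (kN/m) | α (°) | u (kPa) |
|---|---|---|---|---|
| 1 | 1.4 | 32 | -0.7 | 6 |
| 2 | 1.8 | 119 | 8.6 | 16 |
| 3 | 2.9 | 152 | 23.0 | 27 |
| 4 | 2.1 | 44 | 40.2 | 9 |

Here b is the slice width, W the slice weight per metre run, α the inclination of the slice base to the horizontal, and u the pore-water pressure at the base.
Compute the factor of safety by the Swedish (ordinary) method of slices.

Ordinary method of slices: FS = Σ[c'·Δl_i + (W_i cosα_i − u_i·Δl_i)·tanφ'] / Σ W_i sinα_i, with Δl_i = b_i / cosα_i.
Slice 1: Δl = 1.4/cos(-0.7°) = 1.400 m; N'_1 = 32·cos(-0.7°) − 6·1.400 = 23.6; c'Δl = 3.36; W sinα = -0.4
Slice 2: Δl = 1.8/cos8.6° = 1.820 m; N'_2 = 119·cos8.6° − 16·1.820 = 88.5; c'Δl = 4.37; W sinα = 17.8
Slice 3: Δl = 2.9/cos23.0° = 3.150 m; N'_3 = 152·cos23.0° − 27·3.150 = 54.9; c'Δl = 7.56; W sinα = 59.4
Slice 4: Δl = 2.1/cos40.2° = 2.749 m; N'_4 = 44·cos40.2° − 9·2.749 = 8.9; c'Δl = 6.60; W sinα = 28.4
Σc'Δl = 21.9 kN/m; ΣN' = 175.8 kN/m; ΣW sinα = 105.2 kN/m
Resisting = 21.9 + 175.8·tan31.0° = 21.9 + 105.7 = 127.5 kN/m
FS = 127.5 / 105.2 = 1.213

FS = 1.21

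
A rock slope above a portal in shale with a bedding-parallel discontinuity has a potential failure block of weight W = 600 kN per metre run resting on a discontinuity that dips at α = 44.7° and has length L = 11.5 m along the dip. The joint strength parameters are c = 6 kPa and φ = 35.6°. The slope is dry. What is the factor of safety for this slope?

FS = 0.89

Resolving the block weight along and normal to the plane and applying the Mohr–Coulomb strength on the joint:
N' = W cosα = 600·cos44.7° = 426.5 kN/m
Driving force T = W sinα = 600·sin44.7° = 422.0 kN/m
Resisting force R = c·L + N'·tanφ = 6·11.5 + 426.5·tan35.6° = 69.0 + 305.3 = 374.3 kN/m
FS = R / T = 374.3 / 422.0 = 0.887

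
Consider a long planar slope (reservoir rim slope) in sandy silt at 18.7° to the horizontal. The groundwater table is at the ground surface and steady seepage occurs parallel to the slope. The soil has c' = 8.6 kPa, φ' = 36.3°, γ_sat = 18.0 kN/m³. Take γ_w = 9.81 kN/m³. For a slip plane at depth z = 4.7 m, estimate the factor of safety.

With seepage parallel to the slope and the water table at the surface, the effective normal stress on the slip plane uses the buoyant unit weight γ' = γ_sat − γ_w while the driving shear stress uses γ_sat:
FS = [c' + γ' z cos²β tanφ'] / [γ_sat z sinβ cosβ]
γ' = 18.0 − 9.81 = 8.19 kN/m³
Numerator = 8.6 + 8.19·4.7·cos²18.7°·tan36.3° = 8.6 + 8.19·4.7·0.8972·0.7346 = 33.969 kPa
Denominator = 18.0·4.7·sin18.7°·cos18.7° = 18.0·4.7·0.3206·0.9472 = 25.692 kPa
FS = 33.969 / 25.692 = 1.322

FS = 1.32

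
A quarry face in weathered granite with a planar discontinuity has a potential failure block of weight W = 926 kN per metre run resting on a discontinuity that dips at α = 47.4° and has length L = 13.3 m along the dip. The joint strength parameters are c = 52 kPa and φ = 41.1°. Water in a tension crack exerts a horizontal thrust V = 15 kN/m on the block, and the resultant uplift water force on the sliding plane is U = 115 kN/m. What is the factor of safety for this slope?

Resolving the block weight along and normal to the plane and applying the Mohr–Coulomb strength on the joint:
N' = W cosα − U − V sinα = 926·cos47.4° − 115 − 15·sin47.4° = 500.7 kN/m
Driving force T = W sinα + V cosα = 926·sin47.4° + 15·cos47.4° = 691.8 kN/m
Resisting force R = c·L + N'·tanφ = 52·13.3 + 500.7·tan41.1° = 691.6 + 436.8 = 1128.4 kN/m
FS = R / T = 1128.4 / 691.8 = 1.631

FS = 1.63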